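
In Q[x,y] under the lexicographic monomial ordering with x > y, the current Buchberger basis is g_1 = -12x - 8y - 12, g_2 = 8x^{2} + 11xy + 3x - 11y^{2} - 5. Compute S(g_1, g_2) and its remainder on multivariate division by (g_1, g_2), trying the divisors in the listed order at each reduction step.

S(g_1, g_2) = -\tfrac{17}{24}xy + \tfrac{5}{8}x + \tfrac{11}{8}y^{2} + \tfrac{5}{8}; remainder on division = \tfrac{133}{72}y^{2} + \tfrac{7}{24}y.

lcm(LM(g_1), LM(g_2)) = x^{2}.
S = (lcm/LT(g_1))·g_1 − (lcm/LT(g_2))·g_2 = -\tfrac{17}{24}xy + \tfrac{5}{8}x + \tfrac{11}{8}y^{2} + \tfrac{5}{8}.
Reduce S modulo (g_1, g_2) in that order:
  leading term xy: subtract (\tfrac{17}{288}y)·g_1 from -\tfrac{17}{24}xy + \tfrac{5}{8}x + \tfrac{11}{8}y^{2} + \tfrac{5}{8} → \tfrac{5}{8}x + \tfrac{133}{72}y^{2} + \tfrac{17}{24}y + \tfrac{5}{8}
  leading term x: subtract (-\tfrac{5}{96})·g_1 from \tfrac{5}{8}x + \tfrac{133}{72}y^{2} + \tfrac{17}{24}y + \tfrac{5}{8} → \tfrac{133}{72}y^{2} + \tfrac{7}{24}y
  leading term y^{2}: no divisor's leading term divides it; move \tfrac{133}{72}y^{2} to the remainder.
  leading term y: no divisor's leading term divides it; move \tfrac{7}{24}y to the remainder.
The remainder \tfrac{133}{72}y^{2} + \tfrac{7}{24}y is nonzero, so it would be added as the next basis element.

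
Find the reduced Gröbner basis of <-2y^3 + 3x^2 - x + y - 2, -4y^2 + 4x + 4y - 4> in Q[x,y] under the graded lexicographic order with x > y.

Buchberger's algorithm terminates because the ascending chain of leading-term ideals stabilizes.

f_1 = -2y^3 + 3x^2 - x + y - 2, LT = y^3.
f_2 = -4y^2 + 4x + 4y - 4, LT = y^2.

S(f_1,f_2): lcm = y^3. S = -3/2x^2 + xy + y^2 + 1/2x - 3/2y + 1.
  reduce S modulo (f_1, f_2):
  remainder -3/2x^2 + xy + 3/2x - 1/2y ≠ 0; add g_3 = -3/2x^2 + xy + 3/2x - 1/2y to the basis.

The other S-polynomials (S(f_1,g_3), S(f_2,g_3)) all reduce to 0 modulo the current basis, so we have a Gröbner basis.
Inter-reduce: drop elements whose leading term is divisible by another's, tail-reduce, and make monic.

G = {x^2 - 2/3xy - x + 1/3y, y^2 - x - y + 1}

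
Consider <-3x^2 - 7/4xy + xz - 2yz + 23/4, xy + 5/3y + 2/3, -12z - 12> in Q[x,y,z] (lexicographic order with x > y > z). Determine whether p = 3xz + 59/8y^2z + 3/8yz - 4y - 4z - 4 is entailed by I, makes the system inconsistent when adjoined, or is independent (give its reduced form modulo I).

First compute the reduced Gröbner basis of I by Buchberger's algorithm.
f_1 = -3x^2 - 7/4xy + xz - 2yz + 23/4, LT = x^2.
f_2 = xy + 5/3y + 2/3, LT = xy.
f_3 = -12z - 12, LT = z.

S(f_1,f_2): lcm = x^2y. S = 7/12xy^2 - 1/3xyz - 5/3xy - 2/3x + 2/3y^2z - 23/12y.
  leading term xy^2: subtract (7/12y)·f_2 from 7/12xy^2 - 1/3xyz - 5/3xy - 2/3x + 2/3y^2z - 23/12y → -1/3xyz - 5/3xy - 2/3x + 2/3y^2z - 35/36y^2 - 83/36y
  leading term xyz: subtract (-1/3z)·f_2 from -1/3xyz - 5/3xy - 2/3x + 2/3y^2z - 35/36y^2 - 83/36y → -5/3xy - 2/3x + 2/3y^2z - 35/36y^2 + 5/9yz - 83/36y + 2/9z
  leading term xy: subtract (-5/3)·f_2 from -5/3xy - 2/3x + 2/3y^2z - 35/36y^2 + 5/9yz - 83/36y + 2/9z → -2/3x + 2/3y^2z - 35/36y^2 + 5/9yz + 17/36y + 2/9z + 10/9
  leading term x: no divisor's leading term divides it; move -2/3x to the remainder.
  leading term y^2z: subtract (-1/18y^2)·f_3 from 2/3y^2z - 35/36y^2 + 5/9yz + 17/36y + 2/9z + 10/9 → -59/36y^2 + 5/9yz + 17/36y + 2/9z + 10/9
  leading term y^2: no divisor's leading term divides it; move -59/36y^2 to the remainder.
  leading term yz: subtract (-5/108y)·f_3 from 5/9yz + 17/36y + 2/9z + 10/9 → -1/12y + 2/9z + 10/9
  leading term y: no divisor's leading term divides it; move -1/12y to the remainder.
  leading term z: subtract (-1/54)·f_3 from 2/9z + 10/9 → 8/9
  leading term 1: no divisor's leading term divides it; move 8/9 to the remainder.
  remainder -2/3x - 59/36y^2 - 1/12y + 8/9 ≠ 0; add h_4 = -2/3x - 59/36y^2 - 1/12y + 8/9 to the basis.

S(f_2,h_4): lcm = xy. S = -59/24y^3 - 1/8y^2 + 3y + 2/3.
  leading term y^3: no divisor's leading term divides it; move -59/24y^3 to the remainder.
  leading term y^2: no divisor's leading term divides it; move -1/8y^2 to the remainder.
  leading term y: no divisor's leading term divides it; move 3y to the remainder.
  leading term 1: no divisor's leading term divides it; move 2/3 to the remainder.
  remainder -59/24y^3 - 1/8y^2 + 3y + 2/3 ≠ 0; add h_5 = -59/24y^3 - 1/8y^2 + 3y + 2/3 to the basis.

The other S-polynomials (S(f_1,f_3), S(f_2,f_3), S(f_1,h_4), S(f_3,h_4), S(f_1,h_5), S(f_2,h_5), S(f_3,h_5), S(h_4,h_5)) all reduce to 0 modulo the current basis, so we have a Gröbner basis.
Inter-reduce: drop elements whose leading term is divisible by another's, tail-reduce, and make monic.
Reduced Gröbner basis: {x + 59/24y^2 + 1/8y - 4/3, y^3 + 3/59y^2 - 72/59y - 16/59, z + 1}.
Label its elements g_1 = x + 59/24y^2 + 1/8y - 4/3, g_2 = y^3 + 3/59y^2 - 72/59y - 16/59, g_3 = z + 1.

Reduce p = 3xz + 59/8y^2z + 3/8yz - 4y - 4z - 4 modulo G:
  leading term xz: subtract (3z)·g_1 from 3xz + 59/8y^2z + 3/8yz - 4y - 4z - 4 → -4y - 4
  leading term y: no divisor's leading term divides it; move -4y to the remainder.
  leading term 1: no divisor's leading term divides it; move -4 to the remainder.
  normal form = -4y - 4.
The normal form is nonzero, so p ∉ I. Since p minus its normal form lies in I, I + (p) = I + (r) where r = -4y - 4; decide whether this ideal is the whole ring.
Run Buchberger on G together with r (pairs among the g_i already reduce to 0 since G is a Gröbner basis):
g_1 = x + 59/24y^2 + 1/8y - 4/3, LT = x.
g_2 = y^3 + 3/59y^2 - 72/59y - 16/59, LT = y^3.
g_3 = z + 1, LT = z.
r = -4y - 4, LT = y.

The S-polynomials (S(g_1,g_2), S(g_1,g_3), S(g_1,r), S(g_2,g_3), S(g_2,r), S(g_3,r)) all reduce to 0 modulo the current basis, so we have a Gröbner basis.
Inter-reduce: drop elements whose leading term is divisible by another's, tail-reduce, and make monic.
Reduced Gröbner basis: {x + 1, y + 1, z + 1}.
The reduced Gröbner basis of I + (p) is {x + 1, y + 1, z + 1} ≠ {1}, a proper ideal, so the enlarged system stays consistent: p is independent of I, with normal form -4y - 4.

3xz + 59/8y^2z + 3/8yz - 4y - 4z - 4 is independent of I; its normal form modulo I is -4y - 4.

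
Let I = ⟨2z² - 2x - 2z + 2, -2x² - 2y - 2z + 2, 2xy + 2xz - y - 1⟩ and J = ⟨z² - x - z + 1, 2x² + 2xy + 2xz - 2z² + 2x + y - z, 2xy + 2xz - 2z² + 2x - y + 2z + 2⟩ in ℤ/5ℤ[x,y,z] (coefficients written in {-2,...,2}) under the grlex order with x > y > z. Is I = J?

Yes, the ideals are equal.

Since reduced Gröbner bases are canonical representatives of ideals under a given ordering, it suffices to compute and compare them.
Buchberger on the first generating set:
f_1 = 2z² - 2x - 2z + 2, LT = z².
f_2 = -2x² - 2y - 2z + 2, LT = x².
f_3 = 2xy + 2xz - y - 1, LT = xy.

S(f_2,f_3): lcm = x²y. S = -x²z - 2xy + y² + yz - 2x - y.
  reduce S modulo (f_1, f_2, f_3):
  remainder 2xz + y² + 2yz - x - 2y - 2 ≠ 0; add g_4 = 2xz + y² + 2yz - x - 2y - 2 to the basis.

S(f_1,g_4): lcm = xz². S = 2y²z - yz² - x² + 2xz + yz + x + z.
  reduce S modulo (f_1, f_2, f_3, g_4):
  remainder 2y²z + y² + 2yz + 2y + 2z - 1 ≠ 0; add g_5 = 2y²z + y² + 2yz + 2y + 2z - 1 to the basis.

S(f_3,g_4): lcm = xyz. S = xz² + 2y³ - y²z - 2xy + y² + 2yz + y + 2z.
  reduce S modulo (f_1, f_2, f_3, g_4, g_5):
  remainder 2y³ - 2x - 2y + 2z ≠ 0; add g_6 = 2y³ - 2x - 2y + 2z to the basis.

The other S-polynomials (S(f_1,f_2), S(f_1,f_3), S(f_2,g_4), S(f_1,g_5), S(f_2,g_5), S(f_3,g_5), S(g_4,g_5), S(f_1,g_6), S(f_2,g_6), S(f_3,g_6), S(g_4,g_6), S(g_5,g_6)) all reduce to 0 modulo the current basis, so we have a Gröbner basis.
Inter-reduce: drop elements whose leading term is divisible by another's, tail-reduce, and make monic.
Reduced Gröbner basis: {y³ - x - y + z, y²z - 2y² + yz + y + z + 2, x² + y + z - 1, xy + 2y² - yz - 2x - 2y - 2, xz - 2y² + yz + 2x - y - 1, z² - x - z + 1}.

Buchberger on the second generating set:
h_1 = z² - x - z + 1, LT = z².
h_2 = 2x² + 2xy + 2xz - 2z² + 2x + y - z, LT = x².
h_3 = 2xy + 2xz - 2z² + 2x - y + 2z + 2, LT = xy.

S(h_2,h_3): lcm = x²y. S = -x²z + xy² + xyz + xz² - yz² - x² - xy - xz - 2y² + 2yz - x.
  reduce S modulo (h_1, h_2, h_3):
  remainder 2xz + y² + 2yz - x - 2y - 2 ≠ 0; add k_4 = 2xz + y² + 2yz - x - 2y - 2 to the basis.

S(h_1,k_4): lcm = xz². S = 2y²z - yz² - x² + 2xz + yz + x + z.
  reduce S modulo (h_1, h_2, h_3, k_4):
  remainder 2y²z + y² + 2yz + 2y + 2z - 1 ≠ 0; add k_5 = 2y²z + y² + 2yz + 2y + 2z - 1 to the basis.

S(h_3,k_4): lcm = xyz. S = xz² + 2y³ - y²z - z³ - 2xy + xz + y² + 2yz + z² + y + z.
  reduce S modulo (h_1, h_2, h_3, k_4, k_5):
  remainder 2y³ - 2x - 2y + 2z ≠ 0; add k_6 = 2y³ - 2x - 2y + 2z to the basis.

The other S-polynomials (S(h_1,h_2), S(h_1,h_3), S(h_2,k_4), S(h_1,k_5), S(h_2,k_5), S(h_3,k_5), S(k_4,k_5), S(h_1,k_6), S(h_2,k_6), S(h_3,k_6), S(k_4,k_6), S(k_5,k_6)) all reduce to 0 modulo the current basis, so we have a Gröbner basis.
Inter-reduce: drop elements whose leading term is divisible by another's, tail-reduce, and make monic.
Reduced Gröbner basis: {y³ - x - y + z, y²z - 2y² + yz + y + z + 2, x² + y + z - 1, xy + 2y² - yz - 2x - 2y - 2, xz - 2y² + yz + 2x - y - 1, z² - x - z + 1}.

These coincide, so the ideals are equal.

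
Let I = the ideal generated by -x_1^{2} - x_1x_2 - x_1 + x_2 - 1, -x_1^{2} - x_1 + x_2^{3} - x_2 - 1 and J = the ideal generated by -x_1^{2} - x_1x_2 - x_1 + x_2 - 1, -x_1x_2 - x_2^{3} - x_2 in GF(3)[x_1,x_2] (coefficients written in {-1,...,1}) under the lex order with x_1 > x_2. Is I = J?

Yes, the ideals are equal.

For a fixed monomial order, each ideal has a unique reduced Gröbner basis; comparing bases decides equality.
Buchberger on the first generating set:
f_1 = -x_1^{2} - x_1x_2 - x_1 + x_2 - 1, LT = x_1^{2}.
f_2 = -x_1^{2} - x_1 + x_2^{3} - x_2 - 1, LT = x_1^{2}.

S(f_1,f_2): lcm = x_1^{2}. S = x_1x_2 + x_2^{3} + x_2.
  reduce S modulo (f_1, f_2):
  remainder x_1x_2 + x_2^{3} + x_2 ≠ 0; add g_3 = x_1x_2 + x_2^{3} + x_2 to the basis.

S(f_1,g_3): lcm = x_1^{2}x_2. S = -x_1x_2^{3} + x_1x_2^{2} - x_2^{2} + x_2.
  reduce S modulo (f_1, f_2, g_3):
  remainder x_2^{5} - x_2^{4} + x_2^{3} + x_2^{2} + x_2 ≠ 0; add g_4 = x_2^{5} - x_2^{4} + x_2^{3} + x_2^{2} + x_2 to the basis.

The other S-polynomials (S(f_2,g_3), S(f_1,g_4), S(f_2,g_4), S(g_3,g_4)) all reduce to 0 modulo the current basis, so we have a Gröbner basis.
Inter-reduce: drop elements whose leading term is divisible by another's, tail-reduce, and make monic.
Reduced Gröbner basis: {x_1^{2} + x_1 - x_2^{3} + x_2 + 1, x_1x_2 + x_2^{3} + x_2, x_2^{5} - x_2^{4} + x_2^{3} + x_2^{2} + x_2}.

Buchberger on the second generating set:
h_1 = -x_1^{2} - x_1x_2 - x_1 + x_2 - 1, LT = x_1^{2}.
h_2 = -x_1x_2 - x_2^{3} - x_2, LT = x_1x_2.

S(h_1,h_2): lcm = x_1^{2}x_2. S = -x_1x_2^{3} + x_1x_2^{2} - x_2^{2} + x_2.
  reduce S modulo (h_1, h_2):
  remainder x_2^{5} - x_2^{4} + x_2^{3} + x_2^{2} + x_2 ≠ 0; add k_3 = x_2^{5} - x_2^{4} + x_2^{3} + x_2^{2} + x_2 to the basis.

The other S-polynomials (S(h_1,k_3), S(h_2,k_3)) all reduce to 0 modulo the current basis, so we have a Gröbner basis.
Inter-reduce: drop elements whose leading term is divisible by another's, tail-reduce, and make monic.
Reduced Gröbner basis: {x_1^{2} + x_1 - x_2^{3} + x_2 + 1, x_1x_2 + x_2^{3} + x_2, x_2^{5} - x_2^{4} + x_2^{3} + x_2^{2} + x_2}.

The two bases agree; hence the ideals are identical.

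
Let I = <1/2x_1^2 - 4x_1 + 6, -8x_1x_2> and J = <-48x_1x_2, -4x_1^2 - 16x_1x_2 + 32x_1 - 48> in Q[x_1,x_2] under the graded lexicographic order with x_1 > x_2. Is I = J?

Yes, the ideals are equal.

Equality of ideals is decidable: compute both reduced Gröbner bases (unique for the ordering) and check whether they agree.
Buchberger on the first generating set:
f_1 = 1/2x_1^2 - 4x_1 + 6, LT = x_1^2.
f_2 = -8x_1x_2, LT = x_1x_2.

S(f_1,f_2): lcm = x_1^2x_2. S = -8x_1x_2 + 12x_2.
  leading term x_1x_2: subtract (1)·f_2 from -8x_1x_2 + 12x_2 → 12x_2
  leading term x_2: no divisor's leading term divides it; move 12x_2 to the remainder.
  remainder 12x_2 ≠ 0; add g_3 = 12x_2 to the basis.

The other S-polynomials (S(f_1,g_3), S(f_2,g_3)) all reduce to 0 modulo the current basis, so we have a Gröbner basis.
Inter-reduce: drop elements whose leading term is divisible by another's, tail-reduce, and make monic.
Reduced Gröbner basis: {x_1^2 - 8x_1 + 12, x_2}.

Buchberger on the second generating set:
h_1 = -48x_1x_2, LT = x_1x_2.
h_2 = -4x_1^2 - 16x_1x_2 + 32x_1 - 48, LT = x_1^2.

S(h_1,h_2): lcm = x_1^2x_2. S = -4x_1x_2^2 + 8x_1x_2 - 12x_2.
  leading term x_1x_2^2: subtract (1/12x_2)·h_1 from -4x_1x_2^2 + 8x_1x_2 - 12x_2 → 8x_1x_2 - 12x_2
  leading term x_1x_2: subtract (-1/6)·h_1 from 8x_1x_2 - 12x_2 → -12x_2
  leading term x_2: no divisor's leading term divides it; move -12x_2 to the remainder.
  remainder -12x_2 ≠ 0; add k_3 = -12x_2 to the basis.

The other S-polynomials (S(h_1,k_3), S(h_2,k_3)) all reduce to 0 modulo the current basis, so we have a Gröbner basis.
Inter-reduce: drop elements whose leading term is divisible by another's, tail-reduce, and make monic.
Reduced Gröbner basis: {x_1^2 - 8x_1 + 12, x_2}.

The two bases agree; hence the ideals are identical.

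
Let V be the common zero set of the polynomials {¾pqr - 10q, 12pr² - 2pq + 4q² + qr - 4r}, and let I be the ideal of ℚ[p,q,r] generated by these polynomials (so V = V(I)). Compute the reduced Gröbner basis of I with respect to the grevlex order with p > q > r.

f_1 = ¾pqr - 10q, LT = pqr.
f_2 = 12pr² - 2pq + 4q² + qr - 4r, LT = pr².

S(f_1,f_2): lcm = pqr². S = ⅙pq² - ⅓q³ - 1/12q²r - 13qr.
  leading term pq²: no divisor's leading term divides it; move ⅙pq² to the remainder.
  leading term q³: no divisor's leading term divides it; move -⅓q³ to the remainder.
  leading term q²r: no divisor's leading term divides it; move -1/12q²r to the remainder.
  leading term qr: no divisor's leading term divides it; move -13qr to the remainder.
  remainder ⅙pq² - ⅓q³ - 1/12q²r - 13qr ≠ 0; add g_3 = ⅙pq² - ⅓q³ - 1/12q²r - 13qr to the basis.

S(f_1,g_3): lcm = pq²r. S = 2q³r + ½q²r² + 78qr² - 40/3q².
  leading term q³r: no divisor's leading term divides it; move 2q³r to the remainder.
  leading term q²r²: no divisor's leading term divides it; move ½q²r² to the remainder.
  leading term qr²: no divisor's leading term divides it; move 78qr² to the remainder.
  leading term q²: no divisor's leading term divides it; move -40/3q² to the remainder.
  remainder 2q³r + ½q²r² + 78qr² - 40/3q² ≠ 0; add g_4 = 2q³r + ½q²r² + 78qr² - 40/3q² to the basis.

The other S-polynomials (S(f_2,g_3), S(f_1,g_4), S(f_2,g_4), S(g_3,g_4)) all reduce to 0 modulo the current basis, so we have a Gröbner basis.

G = {q³r + ¼q²r² + 39qr² - 20/3q², pq² - 2q³ - ½q²r - 78qr, pqr - 40/3q, pr² - ⅙pq + ⅓q² + 1/12qr - ⅓r}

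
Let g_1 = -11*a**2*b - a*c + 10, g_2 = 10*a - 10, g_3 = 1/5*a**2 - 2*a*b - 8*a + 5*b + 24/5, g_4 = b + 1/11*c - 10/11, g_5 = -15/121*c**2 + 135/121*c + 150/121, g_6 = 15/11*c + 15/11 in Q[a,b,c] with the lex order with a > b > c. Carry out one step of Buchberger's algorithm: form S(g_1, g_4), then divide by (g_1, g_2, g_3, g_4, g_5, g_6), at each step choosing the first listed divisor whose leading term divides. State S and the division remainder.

S(g_1, g_4) = -1/11*a**2*c + 10/11*a**2 + 1/11*a*c - 10/11; remainder on division = 0.

lcm(LM(g_1), LM(g_4)) = a**2*b.
S = (lcm/LT(g_1))·g_1 − (lcm/LT(g_4))·g_4 = -1/11*a**2*c + 10/11*a**2 + 1/11*a*c - 10/11.
Reduce S modulo (g_1, g_2, g_3, g_4, g_5, g_6) in that order:
  leading term a**2*c: subtract (-1/110*a*c)·g_2 from -1/11*a**2*c + 10/11*a**2 + 1/11*a*c - 10/11 → 10/11*a**2 - 10/11
  leading term a**2: subtract (1/11*a)·g_2 from 10/11*a**2 - 10/11 → 10/11*a - 10/11
  leading term a: subtract (1/11)·g_2 from 10/11*a - 10/11 → 0
The remainder is 0, so this S-polynomial contributes no new basis element.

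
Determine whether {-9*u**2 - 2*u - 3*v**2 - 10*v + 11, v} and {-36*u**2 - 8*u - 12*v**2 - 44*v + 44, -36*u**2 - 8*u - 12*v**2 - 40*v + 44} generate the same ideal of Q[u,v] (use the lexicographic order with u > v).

Equality of ideals is decidable: compute both reduced Gröbner bases (unique for the ordering) and check whether they agree.
Buchberger on the first generating set:
f_1 = -9*u**2 - 2*u - 3*v**2 - 10*v + 11, LT = u**2.
f_2 = v, LT = v.

The S-polynomials (S(f_1,f_2)) all reduce to 0 modulo the current basis, so we have a Gröbner basis.
Inter-reduce: drop elements whose leading term is divisible by another's, tail-reduce, and make monic.
Reduced Gröbner basis: {u**2 + 2/9*u - 11/9, v}.

Buchberger on the second generating set:
h_1 = -36*u**2 - 8*u - 12*v**2 - 44*v + 44, LT = u**2.
h_2 = -36*u**2 - 8*u - 12*v**2 - 40*v + 44, LT = u**2.

S(h_1,h_2): lcm = u**2. S = 1/9*v.
  reduce S modulo (h_1, h_2):
  remainder 1/9*v ≠ 0; add k_3 = 1/9*v to the basis.

The other S-polynomials (S(h_1,k_3), S(h_2,k_3)) all reduce to 0 modulo the current basis, so we have a Gröbner basis.
Inter-reduce: drop elements whose leading term is divisible by another's, tail-reduce, and make monic.
Reduced Gröbner basis: {u**2 + 2/9*u - 11/9, v}.

Same reduced basis, so the two generating sets span the same ideal.

Yes, the ideals are equal.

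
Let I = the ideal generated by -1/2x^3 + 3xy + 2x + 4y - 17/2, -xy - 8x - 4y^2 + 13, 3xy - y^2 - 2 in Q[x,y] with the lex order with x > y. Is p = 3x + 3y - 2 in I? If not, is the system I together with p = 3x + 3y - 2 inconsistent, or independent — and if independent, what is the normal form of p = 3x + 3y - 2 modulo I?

Adjoining 3x + 3y - 2 makes the ideal the whole ring: the system is inconsistent.

First compute the reduced Gröbner basis of I by Buchberger's algorithm.
f_1 = -1/2x^3 + 3xy + 2x + 4y - 17/2, LT = x^3.
f_2 = -xy - 8x - 4y^2 + 13, LT = xy.
f_3 = 3xy - y^2 - 2, LT = xy.

S(f_1,f_2): lcm = x^3y. S = -8x^3 - 4x^2y^2 + 13x^2 - 6xy^2 - 4xy - 8y^2 + 17y.
  reduce S modulo (f_1, f_2, f_3):
  remainder -243x^2 - 15552x - 64y^4 + 1048y^3 - 7768y^2 - 3453y + 26032 ≠ 0; add h_4 = -243x^2 - 15552x - 64y^4 + 1048y^3 - 7768y^2 - 3453y + 26032 to the basis.

S(f_1,f_3): lcm = x^3y. S = 1/3x^2y^2 + 2/3x^2 - 6xy^2 - 4xy - 8y^2 + 17y.
  reduce S modulo (f_1, f_2, f_3, h_4):
  remainder -464x - 112/243y^4 + 8152/243y^3 - 58144/243y^2 - 7799/81y + 186253/243 ≠ 0; add h_5 = -464x - 112/243y^4 + 8152/243y^3 - 58144/243y^2 - 7799/81y + 186253/243 to the basis.

S(f_2,f_3): lcm = xy. S = 8x + 13/3y^2 - 37/3.
  reduce S modulo (f_1, f_2, f_3, h_4, h_5):
  remainder -56/7047y^4 + 4076/7047y^3 + 1465/7047y^2 - 7799/4698y + 12427/14094 ≠ 0; add h_6 = -56/7047y^4 + 4076/7047y^3 + 1465/7047y^2 - 7799/4698y + 12427/14094 to the basis.

S(f_1,h_4): lcm = x^3. S = -64x^2 - 64/243xy^4 + 1048/243xy^3 - 7768/243xy^2 - 1637/81xy + 25060/243x - 8y + 17.
  reduce S modulo (f_1, f_2, f_3, h_4, h_5, h_6):
  remainder 246000/49y^3 + 477863/294y^2 - 2093318/147y + 2232773/294 ≠ 0; add h_7 = 246000/49y^3 + 477863/294y^2 - 2093318/147y + 2232773/294 to the basis.

S(f_3,h_4): lcm = x^2y. S = -1/3xy^2 - 64xy - 2/3x - 64/243y^5 + 1048/243y^4 - 7768/243y^3 - 1151/81y^2 + 26032/243y.
  reduce S modulo (f_1, f_2, f_3, h_4, h_5, h_6, h_7):
  remainder -630281/110700y^2 + 193241/55350y + 243799/110700 ≠ 0; add h_8 = -630281/110700y^2 + 193241/55350y + 243799/110700 to the basis.

S(f_1,h_5): lcm = x^3. S = -7/7047x^2y^4 + 1019/14094x^2y^3 - 3634/7047x^2y^2 - 7799/37584x^2y + 186253/112752x^2 - 6xy - 4x - 8y + 17.
  reduce S modulo (f_1, f_2, f_3, h_4, h_5, h_6, h_7, h_8):
  remainder 21487170927/1169801536y - 21487170927/1169801536 ≠ 0; add h_9 = 21487170927/1169801536y - 21487170927/1169801536 to the basis.

The other S-polynomials (S(f_2,h_4), S(f_2,h_5), S(f_3,h_5), S(h_4,h_5), S(f_1,h_6), S(f_2,h_6), S(f_3,h_6), S(h_4,h_6), S(h_5,h_6), S(f_1,h_7), S(f_2,h_7), S(f_3,h_7), S(h_4,h_7), S(h_5,h_7), S(h_6,h_7), S(f_1,h_8), S(f_2,h_8), S(f_3,h_8), S(h_4,h_8), S(h_5,h_8), S(h_6,h_8), S(h_7,h_8), S(f_1,h_9), S(f_2,h_9), S(f_3,h_9), S(h_4,h_9), S(h_5,h_9), S(h_6,h_9), S(h_7,h_9), S(h_8,h_9)) all reduce to 0 modulo the current basis, so we have a Gröbner basis.
Inter-reduce: drop elements whose leading term is divisible by another's, tail-reduce, and make monic.
Reduced Gröbner basis: {x - 1, y - 1}.
Label its elements g_1 = x - 1, g_2 = y - 1.

Reduce p = 3x + 3y - 2 modulo G:
  leading term x: subtract (3)·g_1 from 3x + 3y - 2 → 3y + 1
  leading term y: subtract (3)·g_2 from 3y + 1 → 4
  leading term 1: no divisor's leading term divides it; move 4 to the remainder.
  normal form = 4.
The normal form is nonzero, so p ∉ I. Since p minus its normal form lies in I, I + (p) = I + (r) where r = 4; decide whether this ideal is the whole ring.
Here r = 4 is a nonzero constant, hence a unit: 1 ∈ I + (p), the Gröbner basis of I + (p) is {1}, and the enlarged system has no common solution — adjoining p is inconsistent.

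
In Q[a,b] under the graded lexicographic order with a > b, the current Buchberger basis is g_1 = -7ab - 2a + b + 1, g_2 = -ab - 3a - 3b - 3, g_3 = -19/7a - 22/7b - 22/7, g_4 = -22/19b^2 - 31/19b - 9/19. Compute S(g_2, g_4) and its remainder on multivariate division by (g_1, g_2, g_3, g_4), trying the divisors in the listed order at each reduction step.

lcm(LM(g_2), LM(g_4)) = ab^2.
S = (lcm/LT(g_2))·g_2 − (lcm/LT(g_4))·g_4 = 35/22ab + 3b^2 - 9/22a + 3b.
Reduce S modulo (g_1, g_2, g_3, g_4) in that order:
  leading term ab: subtract (-5/22)·g_1 from 35/22ab + 3b^2 - 9/22a + 3b → 3b^2 - 19/22a + 71/22b + 5/22
  leading term b^2: subtract (-57/22)·g_4 from 3b^2 - 19/22a + 71/22b + 5/22 → -19/22a - b - 1
  leading term a: subtract (7/22)·g_3 from -19/22a - b - 1 → 0
The remainder is 0, so this S-polynomial contributes no new basis element.

S(g_2, g_4) = 35/22ab + 3b^2 - 9/22a + 3b; remainder on division = 0.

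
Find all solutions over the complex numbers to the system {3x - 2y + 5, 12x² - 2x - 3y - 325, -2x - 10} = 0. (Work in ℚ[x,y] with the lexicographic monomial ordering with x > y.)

Compute a lex Gröbner basis by Buchberger's algorithm.
f_1 = 3x - 2y + 5, LT = x.
f_2 = 12x² - 2x - 3y - 325, LT = x².
f_3 = -2x - 10, LT = x.

S(f_1,f_2): lcm = x². S = -⅔xy + 11/6x + ¼y + 325/12.
  leading term xy: subtract (-2/9y)·f_1 from -⅔xy + 11/6x + ¼y + 325/12 → 11/6x - 4/9y² + 49/36y + 325/12
  leading term x: subtract (11/18)·f_1 from 11/6x - 4/9y² + 49/36y + 325/12 → -4/9y² + 31/12y + 865/36
  leading term y²: no divisor's leading term divides it; move -4/9y² to the remainder.
  leading term y: no divisor's leading term divides it; move 31/12y to the remainder.
  leading term 1: no divisor's leading term divides it; move 865/36 to the remainder.
  remainder -4/9y² + 31/12y + 865/36 ≠ 0; add h_4 = -4/9y² + 31/12y + 865/36 to the basis.

S(f_1,f_3): lcm = x. S = -⅔y - 10/3.
  leading term y: no divisor's leading term divides it; move -⅔y to the remainder.
  leading term 1: no divisor's leading term divides it; move -10/3 to the remainder.
  remainder -⅔y - 10/3 ≠ 0; add h_5 = -⅔y - 10/3 to the basis.

S(f_2,f_3): lcm = x². S = -31/6x - ¼y - 325/12.
  leading term x: subtract (-31/18)·f_1 from -31/6x - ¼y - 325/12 → -133/36y - 665/36
  leading term y: subtract (133/24)·h_5 from -133/36y - 665/36 → 0
  remainder 0.

S(f_1,h_4): leading monomials are coprime, so the S-polynomial reduces to 0 (Buchberger's first criterion).
S(f_2,h_4): leading monomials are coprime, so the S-polynomial reduces to 0 (Buchberger's first criterion).
S(f_3,h_4): leading monomials are coprime, so the S-polynomial reduces to 0 (Buchberger's first criterion).
S(f_1,h_5): leading monomials are coprime, so the S-polynomial reduces to 0 (Buchberger's first criterion).
S(f_2,h_5): leading monomials are coprime, so the S-polynomial reduces to 0 (Buchberger's first criterion).
S(f_3,h_5): leading monomials are coprime, so the S-polynomial reduces to 0 (Buchberger's first criterion).
S(h_4,h_5): lcm = y². S = -173/16y - 865/16.
  leading term y: subtract (519/32)·h_5 from -173/16y - 865/16 → 0
  remainder 0.

Every S-polynomial of the final basis reduces to 0, so we have a Gröbner basis.
Inter-reduce: drop elements whose leading term is divisible by another's, tail-reduce, and make monic.
Reduced Gröbner basis: {x + 5, y + 5}.

Since the basis is lex-ordered, y + 5 is univariate in y. Its roots are {-5}. Back-substituting each root into the other basis elements fixes the other coordinates.
  y = -5: the earlier basis element becomes x + 5 = 0, giving x = -5 — point (-5, -5).

{(-5, -5)}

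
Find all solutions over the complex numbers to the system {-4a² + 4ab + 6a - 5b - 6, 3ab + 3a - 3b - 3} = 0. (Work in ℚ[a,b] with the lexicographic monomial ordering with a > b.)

{(1, -4), (1/4 - sqrt(3)*I/4, -1), (1/4 + sqrt(3)*I/4, -1)}

Compute a lex Gröbner basis by Buchberger's algorithm.
f_1 = -4a² + 4ab + 6a - 5b - 6, LT = a².
f_2 = 3ab + 3a - 3b - 3, LT = ab.

S(f_1,f_2): lcm = a²b. S = -a² - ab² - ½ab + a + 5/4b² + 3/2b.
  leading term a²: subtract (¼)·f_1 from -a² - ab² - ½ab + a + 5/4b² + 3/2b → -ab² - 3/2ab - ½a + 5/4b² + 11/4b + 3/2
  leading term ab²: subtract (-⅓b)·f_2 from -ab² - 3/2ab - ½a + 5/4b² + 11/4b + 3/2 → -½ab - ½a + ¼b² + 7/4b + 3/2
  leading term ab: subtract (-⅙)·f_2 from -½ab - ½a + ¼b² + 7/4b + 3/2 → ¼b² + 5/4b + 1
  leading term b²: no divisor's leading term divides it; move ¼b² to the remainder.
  leading term b: no divisor's leading term divides it; move 5/4b to the remainder.
  leading term 1: no divisor's leading term divides it; move 1 to the remainder.
  remainder ¼b² + 5/4b + 1 ≠ 0; add h_3 = ¼b² + 5/4b + 1 to the basis.

The other S-polynomials (S(f_1,h_3), S(f_2,h_3)) all reduce to 0 modulo the current basis, so we have a Gröbner basis.
Inter-reduce: drop elements whose leading term is divisible by another's, tail-reduce, and make monic.
Reduced Gröbner basis: {a² - ½a + ¼b + ½, ab + a - b - 1, b² + 5b + 4}.

The lex basis is triangular: the last element involves only b. Solving b² + 5b + 4 = 0 gives b ∈ {-4, -1}; substituting each value into the earlier elements determines the remaining variables.
  b = -4: the earlier basis elements become a² - ½a - ½ = 0; -3a + 3 = 0, giving a = 1 — point (1, -4).
  b = -1: the earlier basis element becomes a² - ½a + ¼ = 0, giving a = 1/4 - sqrt(3)*I/4, 1/4 + sqrt(3)*I/4 — points (1/4 - sqrt(3)*I/4, -1), (1/4 + sqrt(3)*I/4, -1).
Each listed point satisfies every original equation (direct substitution).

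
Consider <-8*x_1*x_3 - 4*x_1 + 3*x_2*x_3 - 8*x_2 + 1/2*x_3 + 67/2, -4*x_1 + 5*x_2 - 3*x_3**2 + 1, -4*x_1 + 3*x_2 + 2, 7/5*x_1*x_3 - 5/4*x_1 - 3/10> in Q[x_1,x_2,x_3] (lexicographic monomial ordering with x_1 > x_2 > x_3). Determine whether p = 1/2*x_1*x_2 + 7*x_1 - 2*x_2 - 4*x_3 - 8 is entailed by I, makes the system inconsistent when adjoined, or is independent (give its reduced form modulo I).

First compute the reduced Gröbner basis of I by Buchberger's algorithm.
f_1 = -8*x_1*x_3 - 4*x_1 + 3*x_2*x_3 - 8*x_2 + 1/2*x_3 + 67/2, LT = x_1*x_3.
f_2 = -4*x_1 + 5*x_2 - 3*x_3**2 + 1, LT = x_1.
f_3 = -4*x_1 + 3*x_2 + 2, LT = x_1.
f_4 = 7/5*x_1*x_3 - 5/4*x_1 - 3/10, LT = x_1*x_3.

S(f_1,f_2): lcm = x_1*x_3. S = 1/2*x_1 + 7/8*x_2*x_3 + x_2 - 3/4*x_3**3 + 3/16*x_3 - 67/16.
  reduce S modulo (f_1, f_2, f_3, f_4):
  remainder 7/8*x_2*x_3 + 13/8*x_2 - 3/4*x_3**3 - 3/8*x_3**2 + 3/16*x_3 - 65/16 ≠ 0; add h_5 = 7/8*x_2*x_3 + 13/8*x_2 - 3/4*x_3**3 - 3/8*x_3**2 + 3/16*x_3 - 65/16 to the basis.

S(f_1,f_3): lcm = x_1*x_3. S = 1/2*x_1 + 3/8*x_2*x_3 + x_2 + 7/16*x_3 - 67/16.
  reduce S modulo (f_1, f_2, f_3, f_4, h_5):
  remainder 13/14*x_2 + 9/28*x_3**3 - 3/14*x_3**2 + 5/14*x_3 - 65/28 ≠ 0; add h_6 = 13/14*x_2 + 9/28*x_3**3 - 3/14*x_3**2 + 5/14*x_3 - 65/28 to the basis.

S(f_1,f_4): lcm = x_1*x_3. S = 39/28*x_1 - 3/8*x_2*x_3 + x_2 - 1/16*x_3 - 445/112.
  reduce S modulo (f_1, f_2, f_3, f_4, h_5, h_6):
  remainder -4401/2912*x_3**3 - 75/182*x_3**2 - 1899/1456*x_3 + 723/224 ≠ 0; add h_7 = -4401/2912*x_3**3 - 75/182*x_3**2 - 1899/1456*x_3 + 723/224 to the basis.

S(f_2,f_3): lcm = x_1. S = -1/2*x_2 + 3/4*x_3**2 + 1/4.
  reduce S modulo (f_1, f_2, f_3, f_4, h_5, h_6, h_7):
  remainder 383/652*x_3**2 + 7/163*x_3 - 411/652 ≠ 0; add h_8 = 383/652*x_3**2 + 7/163*x_3 - 411/652 to the basis.

S(f_4,h_5): lcm = x_1*x_2*x_3. S = -11/4*x_1*x_2 + 6/7*x_1*x_3**3 + 3/7*x_1*x_3**2 - 3/14*x_1*x_3 + 65/14*x_1 - 3/14*x_2.
  reduce S modulo (f_1, f_2, f_3, f_4, h_5, h_6, h_7, h_8):
  remainder -38051565/2101904*x_3 + 38051565/2101904 ≠ 0; add h_9 = -38051565/2101904*x_3 + 38051565/2101904 to the basis.

The other S-polynomials (S(f_2,f_4), S(f_3,f_4), S(f_1,h_5), S(f_2,h_5), S(f_3,h_5), S(f_1,h_6), S(f_2,h_6), S(f_3,h_6), S(f_4,h_6), S(h_5,h_6), S(f_1,h_7), S(f_2,h_7), S(f_3,h_7), S(f_4,h_7), S(h_5,h_7), S(h_6,h_7), S(f_1,h_8), S(f_2,h_8), S(f_3,h_8), S(f_4,h_8), S(h_5,h_8), S(h_6,h_8), S(h_7,h_8), S(f_1,h_9), S(f_2,h_9), S(f_3,h_9), S(f_4,h_9), S(h_5,h_9), S(h_6,h_9), S(h_7,h_9), S(h_8,h_9)) all reduce to 0 modulo the current basis, so we have a Gröbner basis.
Inter-reduce: drop elements whose leading term is divisible by another's, tail-reduce, and make monic.
Reduced Gröbner basis: {x_1 - 2, x_2 - 2, x_3 - 1}.
Label its elements g_1 = x_1 - 2, g_2 = x_2 - 2, g_3 = x_3 - 1.

Reduce p = 1/2*x_1*x_2 + 7*x_1 - 2*x_2 - 4*x_3 - 8 modulo G:
  leading term x_1*x_2: subtract (1/2*x_2)·g_1 from 1/2*x_1*x_2 + 7*x_1 - 2*x_2 - 4*x_3 - 8 → 7*x_1 - x_2 - 4*x_3 - 8
  leading term x_1: subtract (7)·g_1 from 7*x_1 - x_2 - 4*x_3 - 8 → -x_2 - 4*x_3 + 6
  leading term x_2: subtract (-1)·g_2 from -x_2 - 4*x_3 + 6 → -4*x_3 + 4
  leading term x_3: subtract (-4)·g_3 from -4*x_3 + 4 → 0
  normal form = 0.
Since the normal form is 0, p ∈ I.

1/2*x_1*x_2 + 7*x_1 - 2*x_2 - 4*x_3 - 8 lies in I (it reduces to 0).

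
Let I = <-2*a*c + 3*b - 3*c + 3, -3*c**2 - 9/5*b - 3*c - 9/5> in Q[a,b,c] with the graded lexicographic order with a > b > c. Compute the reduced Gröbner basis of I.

This is the nonlinear analogue of row-reducing a linear system.

f_1 = -2*a*c + 3*b - 3*c + 3, LT = a*c.
f_2 = -3*c**2 - 9/5*b - 3*c - 9/5, LT = c**2.

S(f_1,f_2): lcm = a*c**2. S = -3/5*a*b - a*c - 3/2*b*c + 3/2*c**2 - 3/5*a - 3/2*c.
  leading term a*b: no divisor's leading term divides it; move -3/5*a*b to the remainder.
  leading term a*c: subtract (1/2)·f_1 from -a*c - 3/2*b*c + 3/2*c**2 - 3/5*a - 3/2*c → -3/2*b*c + 3/2*c**2 - 3/5*a - 3/2*b - 3/2
  leading term b*c: no divisor's leading term divides it; move -3/2*b*c to the remainder.
  leading term c**2: subtract (-1/2)·f_2 from 3/2*c**2 - 3/5*a - 3/2*b - 3/2 → -3/5*a - 12/5*b - 3/2*c - 12/5
  leading term a: no divisor's leading term divides it; move -3/5*a to the remainder.
  leading term b: no divisor's leading term divides it; move -12/5*b to the remainder.
  leading term c: no divisor's leading term divides it; move -3/2*c to the remainder.
  leading term 1: no divisor's leading term divides it; move -12/5 to the remainder.
  remainder -3/5*a*b - 3/2*b*c - 3/5*a - 12/5*b - 3/2*c - 12/5 ≠ 0; add g_3 = -3/5*a*b - 3/2*b*c - 3/5*a - 12/5*b - 3/2*c - 12/5 to the basis.

The other S-polynomials (S(f_1,g_3), S(f_2,g_3)) all reduce to 0 modulo the current basis, so we have a Gröbner basis.

G = {a*b + 5/2*b*c + a + 4*b + 5/2*c + 4, a*c - 3/2*b + 3/2*c - 3/2, c**2 + 3/5*b + c + 3/5}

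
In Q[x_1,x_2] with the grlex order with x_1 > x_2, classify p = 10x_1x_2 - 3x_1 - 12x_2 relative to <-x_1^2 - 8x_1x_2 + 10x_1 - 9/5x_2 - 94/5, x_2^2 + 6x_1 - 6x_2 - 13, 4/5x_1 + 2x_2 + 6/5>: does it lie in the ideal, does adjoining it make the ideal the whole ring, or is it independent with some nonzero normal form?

First compute the reduced Gröbner basis of I by Buchberger's algorithm.
f_1 = -x_1^2 - 8x_1x_2 + 10x_1 - 9/5x_2 - 94/5, LT = x_1^2.
f_2 = x_2^2 + 6x_1 - 6x_2 - 13, LT = x_2^2.
f_3 = 4/5x_1 + 2x_2 + 6/5, LT = x_1.

S(f_1,f_3): lcm = x_1^2. S = 11/2x_1x_2 - 23/2x_1 + 9/5x_2 + 94/5.
  reduce S modulo (f_1, f_2, f_3):
  remainder -5329/20x_2 - 5329/20 ≠ 0; add h_4 = -5329/20x_2 - 5329/20 to the basis.

The other S-polynomials (S(f_1,f_2), S(f_2,f_3), S(f_1,h_4), S(f_2,h_4), S(f_3,h_4)) all reduce to 0 modulo the current basis, so we have a Gröbner basis.
Inter-reduce: drop elements whose leading term is divisible by another's, tail-reduce, and make monic.
Reduced Gröbner basis: {x_1 - 1, x_2 + 1}.
Label its elements g_1 = x_1 - 1, g_2 = x_2 + 1.

Reduce p = 10x_1x_2 - 3x_1 - 12x_2 modulo G:
  leading term x_1x_2: subtract (10x_2)·g_1 from 10x_1x_2 - 3x_1 - 12x_2 → -3x_1 - 2x_2
  leading term x_1: subtract (-3)·g_1 from -3x_1 - 2x_2 → -2x_2 - 3
  leading term x_2: subtract (-2)·g_2 from -2x_2 - 3 → -1
  leading term 1: no divisor's leading term divides it; move -1 to the remainder.
  normal form = -1.
The normal form is nonzero, so p ∉ I. Since p minus its normal form lies in I, I + (p) = I + (r) where r = -1; decide whether this ideal is the whole ring.
Here r = -1 is a nonzero constant, hence a unit: 1 ∈ I + (p), the Gröbner basis of I + (p) is {1}, and the enlarged system has no common solution — adjoining p is inconsistent.

Ideal membership is decidable via reduction modulo a Gröbner basis.

Adjoining 10x_1x_2 - 3x_1 - 12x_2 makes the ideal the whole ring: the system is inconsistent.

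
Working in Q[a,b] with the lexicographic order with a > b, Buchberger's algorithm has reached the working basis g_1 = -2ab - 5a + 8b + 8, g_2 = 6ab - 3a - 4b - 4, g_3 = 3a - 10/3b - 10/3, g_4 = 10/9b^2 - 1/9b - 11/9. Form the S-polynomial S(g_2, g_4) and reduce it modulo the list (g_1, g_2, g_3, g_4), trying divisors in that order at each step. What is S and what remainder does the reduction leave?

S(g_2, g_4) = -2/5ab + 11/10a - 2/3b^2 - 2/3b; remainder on division = 0.

lcm(LM(g_2), LM(g_4)) = ab^2.
S = (lcm/LT(g_2))·g_2 − (lcm/LT(g_4))·g_4 = -2/5ab + 11/10a - 2/3b^2 - 2/3b.
Reduce S modulo (g_1, g_2, g_3, g_4) in that order:
  leading term ab: subtract (1/5)·g_1 from -2/5ab + 11/10a - 2/3b^2 - 2/3b → 21/10a - 2/3b^2 - 34/15b - 8/5
  leading term a: subtract (7/10)·g_3 from 21/10a - 2/3b^2 - 34/15b - 8/5 → -2/3b^2 + 1/15b + 11/15
  leading term b^2: subtract (-3/5)·g_4 from -2/3b^2 + 1/15b + 11/15 → 0
The remainder is 0, so this S-polynomial contributes no new basis element.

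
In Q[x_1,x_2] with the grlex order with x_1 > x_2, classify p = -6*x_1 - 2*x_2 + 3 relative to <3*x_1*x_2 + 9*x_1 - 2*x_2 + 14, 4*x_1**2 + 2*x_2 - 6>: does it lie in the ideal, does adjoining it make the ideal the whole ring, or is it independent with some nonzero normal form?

First compute the reduced Gröbner basis of I by Buchberger's algorithm.
f_1 = 3*x_1*x_2 + 9*x_1 - 2*x_2 + 14, LT = x_1*x_2.
f_2 = 4*x_1**2 + 2*x_2 - 6, LT = x_1**2.

S(f_1,f_2): lcm = x_1**2*x_2. S = 3*x_1**2 - 2/3*x_1*x_2 - 1/2*x_2**2 + 14/3*x_1 + 3/2*x_2.
  leading term x_1**2: subtract (3/4)·f_2 from 3*x_1**2 - 2/3*x_1*x_2 - 1/2*x_2**2 + 14/3*x_1 + 3/2*x_2 → -2/3*x_1*x_2 - 1/2*x_2**2 + 14/3*x_1 + 9/2
  leading term x_1*x_2: subtract (-2/9)·f_1 from -2/3*x_1*x_2 - 1/2*x_2**2 + 14/3*x_1 + 9/2 → -1/2*x_2**2 + 20/3*x_1 - 4/9*x_2 + 137/18
  leading term x_2**2: no divisor's leading term divides it; move -1/2*x_2**2 to the remainder.
  leading term x_1: no divisor's leading term divides it; move 20/3*x_1 to the remainder.
  leading term x_2: no divisor's leading term divides it; move -4/9*x_2 to the remainder.
  leading term 1: no divisor's leading term divides it; move 137/18 to the remainder.
  remainder -1/2*x_2**2 + 20/3*x_1 - 4/9*x_2 + 137/18 ≠ 0; add h_3 = -1/2*x_2**2 + 20/3*x_1 - 4/9*x_2 + 137/18 to the basis.

The other S-polynomials (S(f_1,h_3), S(f_2,h_3)) all reduce to 0 modulo the current basis, so we have a Gröbner basis.
Inter-reduce: drop elements whose leading term is divisible by another's, tail-reduce, and make monic.
Reduced Gröbner basis: {x_1**2 + 1/2*x_2 - 3/2, x_1*x_2 + 3*x_1 - 2/3*x_2 + 14/3, x_2**2 - 40/3*x_1 + 8/9*x_2 - 137/9}.
Label its elements g_1 = x_1**2 + 1/2*x_2 - 3/2, g_2 = x_1*x_2 + 3*x_1 - 2/3*x_2 + 14/3, g_3 = x_2**2 - 40/3*x_1 + 8/9*x_2 - 137/9.

Reduce p = -6*x_1 - 2*x_2 + 3 modulo G:
  leading term x_1: no divisor's leading term divides it; move -6*x_1 to the remainder.
  leading term x_2: no divisor's leading term divides it; move -2*x_2 to the remainder.
  leading term 1: no divisor's leading term divides it; move 3 to the remainder.
  normal form = -6*x_1 - 2*x_2 + 3.
The normal form is nonzero, so p ∉ I. Since p minus its normal form lies in I, I + (p) = I + (r) where r = -6*x_1 - 2*x_2 + 3; decide whether this ideal is the whole ring.
Run Buchberger on G together with r (pairs among the g_i already reduce to 0 since G is a Gröbner basis):
g_1 = x_1**2 + 1/2*x_2 - 3/2, LT = x_1**2.
g_2 = x_1*x_2 + 3*x_1 - 2/3*x_2 + 14/3, LT = x_1*x_2.
g_3 = x_2**2 - 40/3*x_1 + 8/9*x_2 - 137/9, LT = x_2**2.
r = -6*x_1 - 2*x_2 + 3, LT = x_1.

S(g_1,r): lcm = x_1**2. S = -1/3*x_1*x_2 + 1/2*x_1 + 1/2*x_2 - 3/2.
  leading term x_1*x_2: subtract (-1/3)·g_2 from -1/3*x_1*x_2 + 1/2*x_1 + 1/2*x_2 - 3/2 → 3/2*x_1 + 5/18*x_2 + 1/18
  leading term x_1: subtract (-1/4)·r from 3/2*x_1 + 5/18*x_2 + 1/18 → -2/9*x_2 + 29/36
  leading term x_2: no divisor's leading term divides it; move -2/9*x_2 to the remainder.
  leading term 1: no divisor's leading term divides it; move 29/36 to the remainder.
  remainder -2/9*x_2 + 29/36 ≠ 0; add m_5 = -2/9*x_2 + 29/36 to the basis.

S(g_2,r): lcm = x_1*x_2. S = -1/3*x_2**2 + 3*x_1 - 1/6*x_2 + 14/3.
  leading term x_2**2: subtract (-1/3)·g_3 from -1/3*x_2**2 + 3*x_1 - 1/6*x_2 + 14/3 → -13/9*x_1 + 7/54*x_2 - 11/27
  leading term x_1: subtract (13/54)·r from -13/9*x_1 + 7/54*x_2 - 11/27 → 11/18*x_2 - 61/54
  leading term x_2: subtract (-11/4)·m_5 from 11/18*x_2 - 61/54 → 469/432
  leading term 1: no divisor's leading term divides it; move 469/432 to the remainder.
  remainder 469/432 ≠ 0; add m_6 = 469/432 to the basis.

The other S-polynomials (S(g_1,g_2), S(g_1,g_3), S(g_2,g_3), S(g_3,r), S(g_1,m_5), S(g_2,m_5), S(g_3,m_5), S(r,m_5), S(g_1,m_6), S(g_2,m_6), S(g_3,m_6), S(r,m_6), S(m_5,m_6)) all reduce to 0 modulo the current basis, so we have a Gröbner basis.
Inter-reduce: drop elements whose leading term is divisible by another's, tail-reduce, and make monic.
Reduced Gröbner basis: {1}.
The reduced Gröbner basis of I + (p) is {1}: the ideal is the whole ring, so the enlarged system has no common solution — adjoining p is inconsistent.

Adjoining -6*x_1 - 2*x_2 + 3 makes the ideal the whole ring: the system is inconsistent.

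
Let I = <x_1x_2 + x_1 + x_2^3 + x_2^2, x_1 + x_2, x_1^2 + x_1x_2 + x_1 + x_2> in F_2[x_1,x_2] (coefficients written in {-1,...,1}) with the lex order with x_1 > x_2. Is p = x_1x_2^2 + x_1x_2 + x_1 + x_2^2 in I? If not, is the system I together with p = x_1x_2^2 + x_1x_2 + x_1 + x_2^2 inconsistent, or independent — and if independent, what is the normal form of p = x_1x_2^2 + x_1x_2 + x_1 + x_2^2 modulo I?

First compute the reduced Gröbner basis of I by Buchberger's algorithm.
f_1 = x_1x_2 + x_1 + x_2^3 + x_2^2, LT = x_1x_2.
f_2 = x_1 + x_2, LT = x_1.
f_3 = x_1^2 + x_1x_2 + x_1 + x_2, LT = x_1^2.

S(f_1,f_2): lcm = x_1x_2. S = x_1 + x_2^3.
  leading term x_1: subtract (1)·f_2 from x_1 + x_2^3 → x_2^3 + x_2
  leading term x_2^3: no divisor's leading term divides it; move x_2^3 to the remainder.
  leading term x_2: no divisor's leading term divides it; move x_2 to the remainder.
  remainder x_2^3 + x_2 ≠ 0; add h_4 = x_2^3 + x_2 to the basis.

The other S-polynomials (S(f_1,f_3), S(f_2,f_3), S(f_1,h_4), S(f_2,h_4), S(f_3,h_4)) all reduce to 0 modulo the current basis, so we have a Gröbner basis.
Inter-reduce: drop elements whose leading term is divisible by another's, tail-reduce, and make monic.
Reduced Gröbner basis: {x_1 + x_2, x_2^3 + x_2}.
Label its elements g_1 = x_1 + x_2, g_2 = x_2^3 + x_2.

Reduce p = x_1x_2^2 + x_1x_2 + x_1 + x_2^2 modulo G:
  leading term x_1x_2^2: subtract (x_2^2)·g_1 from x_1x_2^2 + x_1x_2 + x_1 + x_2^2 → x_1x_2 + x_1 + x_2^3 + x_2^2
  leading term x_1x_2: subtract (x_2)·g_1 from x_1x_2 + x_1 + x_2^3 + x_2^2 → x_1 + x_2^3
  leading term x_1: subtract (1)·g_1 from x_1 + x_2^3 → x_2^3 + x_2
  leading term x_2^3: subtract (1)·g_2 from x_2^3 + x_2 → 0
  normal form = 0.
Since the normal form is 0, p ∈ I.

x_1x_2^2 + x_1x_2 + x_1 + x_2^2 lies in I (it reduces to 0).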